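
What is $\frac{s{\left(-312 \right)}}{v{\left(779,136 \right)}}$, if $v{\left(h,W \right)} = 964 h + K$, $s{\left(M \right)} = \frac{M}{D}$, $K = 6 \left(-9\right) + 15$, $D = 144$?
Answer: $- \frac{13}{4505502} \approx -2.8854 \cdot 10^{-6}$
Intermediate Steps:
$K = -39$ ($K = -54 + 15 = -39$)
$s{\left(M \right)} = \frac{M}{144}$
$v{\left(h,W \right)} = -39 + 964 h$ ($v{\left(h,W \right)} = 964 h - 39 = -39 + 964 h$)
$\frac{s{\left(-312 \right)}}{v{\left(779,136 \right)}} = \frac{\frac{1}{144} \left(-312\right)}{-39 + 964 \cdot 779} = - \frac{13}{6 \left(-39 + 750956\right)} = - \frac{13}{6 \cdot 750917} = \left(- \frac{13}{6}\right) \frac{1}{750917} = - \frac{13}{4505502}$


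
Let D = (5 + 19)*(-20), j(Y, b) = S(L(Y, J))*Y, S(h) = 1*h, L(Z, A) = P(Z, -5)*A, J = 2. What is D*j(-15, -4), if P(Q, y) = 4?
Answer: 57600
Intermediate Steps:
L(Z, A) = 4*A
S(h) = h
j(Y, b) = 8*Y (j(Y, b) = (4*2)*Y = 8*Y)
D = -480 (D = 24*(-20) = -480)
D*j(-15, -4) = -3840*(-15) = -480*(-120) = 57600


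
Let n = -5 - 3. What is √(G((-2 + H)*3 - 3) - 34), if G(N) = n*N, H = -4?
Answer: √134 ≈ 11.576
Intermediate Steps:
n = -8
G(N) = -8*N
√(G((-2 + H)*3 - 3) - 34) = √(-8*((-2 - 4)*3 - 3) - 34) = √(-8*(-6*3 - 3) - 34) = √(-8*(-18 - 3) - 34) = √(-8*(-21) - 34) = √(168 - 34) = √134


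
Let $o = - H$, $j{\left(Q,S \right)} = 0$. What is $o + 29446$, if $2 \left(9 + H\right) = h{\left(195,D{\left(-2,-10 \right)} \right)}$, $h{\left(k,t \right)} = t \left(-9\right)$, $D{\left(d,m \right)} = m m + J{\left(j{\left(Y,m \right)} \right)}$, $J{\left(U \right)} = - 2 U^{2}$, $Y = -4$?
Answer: $29905$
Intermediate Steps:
$D{\left(d,m \right)} = m^{2}$ ($D{\left(d,m \right)} = m m - 2 \cdot 0^{2} = m^{2} - 0 = m^{2} + 0 = m^{2}$)
$h{\left(k,t \right)} = - 9 t$
$H = -459$ ($H = -9 + \frac{\left(-9\right) \left(-10\right)^{2}}{2} = -9 + \frac{\left(-9\right) 100}{2} = -9 + \frac{1}{2} \left(-900\right) = -9 - 450 = -459$)
$o = 459$ ($o = \left(-1\right) \left(-459\right) = 459$)
$o + 29446 = 459 + 29446 = 29905$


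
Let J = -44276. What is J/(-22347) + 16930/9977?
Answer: 820076362/222956019 ≈ 3.6782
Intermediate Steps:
J/(-22347) + 16930/9977 = -44276/(-22347) + 16930/9977 = -44276*(-1/22347) + 16930*(1/9977) = 44276/22347 + 16930/9977 = 820076362/222956019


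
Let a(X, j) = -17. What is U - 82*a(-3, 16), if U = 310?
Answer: 1704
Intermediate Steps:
U - 82*a(-3, 16) = 310 - 82*(-17) = 310 + 1394 = 1704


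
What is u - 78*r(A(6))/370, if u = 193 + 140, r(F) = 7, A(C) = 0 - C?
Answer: 61332/185 ≈ 331.52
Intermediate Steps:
A(C) = -C
u = 333
u - 78*r(A(6))/370 = 333 - 546/370 = 333 - 78*7/370 = 333 - 273/185 = 61332/185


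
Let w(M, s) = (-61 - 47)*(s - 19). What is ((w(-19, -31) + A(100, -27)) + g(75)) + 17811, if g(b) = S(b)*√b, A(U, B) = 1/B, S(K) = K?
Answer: 626696/27 + 375*√3 ≈ 23860.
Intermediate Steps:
w(M, s) = 2052 - 108*s (w(M, s) = -108*(-19 + s) = 2052 - 108*s)
g(b) = b^(3/2) (g(b) = b*√b = b^(3/2))
((w(-19, -31) + A(100, -27)) + g(75)) + 17811 = (((2052 - 108*(-31)) + 1/(-27)) + 75^(3/2)) + 17811 = (((2052 + 3348) - 1/27) + 375*√3) + 17811 = ((5400 - 1/27) + 375*√3) + 17811 = (145799/27 + 375*√3) + 17811 = 626696/27 + 375*√3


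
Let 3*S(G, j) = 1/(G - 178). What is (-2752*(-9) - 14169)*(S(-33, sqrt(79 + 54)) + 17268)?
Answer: 38617961719/211 ≈ 1.8302e+8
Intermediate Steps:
S(G, j) = 1/(3*(-178 + G)) (S(G, j) = 1/(3*(G - 178)) = 1/(3*(-178 + G)))
(-2752*(-9) - 14169)*(S(-33, sqrt(79 + 54)) + 17268) = (-2752*(-9) - 14169)*(1/(3*(-178 - 33)) + 17268) = (24768 - 14169)*((1/3)/(-211) + 17268) = 10599*((1/3)*(-1/211) + 17268) = 10599*(-1/633 + 17268) = 10599*(10930643/633) = 38617961719/211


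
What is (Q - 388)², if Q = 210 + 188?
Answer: 100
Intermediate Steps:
Q = 398
(Q - 388)² = (398 - 388)² = 10² = 100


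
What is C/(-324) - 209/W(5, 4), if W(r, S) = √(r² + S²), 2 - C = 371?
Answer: 41/36 - 209*√41/41 ≈ -31.501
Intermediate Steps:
C = -369 (C = 2 - 1*371 = 2 - 371 = -369)
W(r, S) = √(S² + r²)
C/(-324) - 209/W(5, 4) = -369/(-324) - 209/√(4² + 5²) = -369*(-1/324) - 209/√(16 + 25) = 41/36 - 209*√41/41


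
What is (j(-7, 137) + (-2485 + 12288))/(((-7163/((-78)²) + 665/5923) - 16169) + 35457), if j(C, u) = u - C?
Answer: 27572725908/53462689279 ≈ 0.51574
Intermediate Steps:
(j(-7, 137) + (-2485 + 12288))/(((-7163/((-78)²) + 665/5923) - 16169) + 35457) = ((137 - 1*(-7)) + (-2485 + 12288))/(((-7163/((-78)²) + 665/5923) - 16169) + 35457) = ((137 + 7) + 9803)/(((-7163/6084 + 665*(1/5923)) - 16169) + 35457) = (144 + 9803)/(((-7163*1/6084 + 665/5923) - 16169) + 35457) = 9947/(((-551/468 + 665/5923) - 16169) + 35457) = 9947/((-2952353/2771964 - 16169) + 35457) = 9947/(-44822838269/2771964 + 35457) = 9947/(53462689279/2771964) = 9947*(2771964/53462689279) = 27572725908/53462689279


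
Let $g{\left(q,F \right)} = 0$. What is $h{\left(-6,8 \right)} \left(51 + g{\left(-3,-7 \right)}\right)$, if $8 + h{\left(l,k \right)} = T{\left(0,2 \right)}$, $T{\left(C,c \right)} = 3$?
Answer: $-255$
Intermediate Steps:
$h{\left(l,k \right)} = -5$ ($h{\left(l,k \right)} = -8 + 3 = -5$)
$h{\left(-6,8 \right)} \left(51 + g{\left(-3,-7 \right)}\right) = - 5 \left(51 + 0\right) = \left(-5\right) 51 = -255$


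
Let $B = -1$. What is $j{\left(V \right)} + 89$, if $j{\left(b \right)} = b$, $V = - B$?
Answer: $90$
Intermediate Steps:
$V = 1$ ($V = \left(-1\right) \left(-1\right) = 1$)
$j{\left(V \right)} + 89 = 1 + 89 = 90$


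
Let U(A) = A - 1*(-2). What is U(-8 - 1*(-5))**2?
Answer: 1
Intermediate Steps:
U(A) = 2 + A (U(A) = A + 2 = 2 + A)
U(-8 - 1*(-5))**2 = (2 + (-8 - 1*(-5)))**2 = (2 + (-8 + 5))**2 = (2 - 3)**2 = (-1)**2 = 1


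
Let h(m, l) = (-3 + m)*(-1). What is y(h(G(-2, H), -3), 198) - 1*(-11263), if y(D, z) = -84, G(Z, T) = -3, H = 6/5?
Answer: 11179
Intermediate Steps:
H = 6/5 (H = 6*(⅕) = 6/5 ≈ 1.2000)
h(m, l) = 3 - m
y(h(G(-2, H), -3), 198) - 1*(-11263) = -84 - 1*(-11263) = -84 + 11263 = 11179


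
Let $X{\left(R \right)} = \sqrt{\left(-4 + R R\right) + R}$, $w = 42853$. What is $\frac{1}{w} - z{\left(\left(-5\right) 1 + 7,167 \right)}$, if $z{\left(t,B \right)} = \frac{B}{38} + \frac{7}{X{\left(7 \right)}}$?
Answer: $- \frac{7156413}{1628414} - \frac{7 \sqrt{13}}{26} \approx -5.3654$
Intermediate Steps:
$X{\left(R \right)} = \sqrt{-4 + R + R^{2}}$ ($X{\left(R \right)} = \sqrt{\left(-4 + R^{2}\right) + R} = \sqrt{-4 + R + R^{2}}$)
$z{\left(t,B \right)} = \frac{B}{38} + \frac{7 \sqrt{13}}{26}$ ($z{\left(t,B \right)} = \frac{B}{38} + \frac{7}{\sqrt{-4 + 7 + 7^{2}}} = B \frac{1}{38} + \frac{7}{\sqrt{-4 + 7 + 49}} = \frac{B}{38} + \frac{7}{\sqrt{52}} = \frac{B}{38} + \frac{7}{2 \sqrt{13}} = \frac{B}{38} + 7 \frac{\sqrt{13}}{26} = \frac{B}{38} + \frac{7 \sqrt{13}}{26}$)
$\frac{1}{w} - z{\left(\left(-5\right) 1 + 7,167 \right)} = \frac{1}{42853} - \left(\frac{1}{38} \cdot 167 + \frac{7 \sqrt{13}}{26}\right) = \frac{1}{42853} - \left(\frac{167}{38} + \frac{7 \sqrt{13}}{26}\right) = - \frac{7156413}{1628414} - \frac{7 \sqrt{13}}{26}$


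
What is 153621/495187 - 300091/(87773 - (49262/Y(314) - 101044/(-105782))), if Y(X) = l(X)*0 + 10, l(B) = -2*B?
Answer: -35932638137267771/10849050935184308 ≈ -3.3121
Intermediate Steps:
Y(X) = 10 (Y(X) = -2*X*0 + 10 = 0 + 10 = 10)
153621/495187 - 300091/(87773 - (49262/Y(314) - 101044/(-105782))) = 153621/495187 - 300091/(87773 - (49262/10 - 101044/(-105782))) = 153621*(1/495187) - 300091/(87773 - (49262*(⅒) - 101044*(-1/105782))) = 153621/495187 - 300091/(87773 - (24631/5 + 50522/52891)) = 153621/495187 - 300091/(87773 - 1*1303010831/264455) = 153621/495187 - 300091/(87773 - 1303010831/264455) = 153621/495187 - 300091/21908997884/264455 = 153621/495187 - 300091*264455/21908997884 = 153621/495187 - 79360565405/21908997884 = -35932638137267771/10849050935184308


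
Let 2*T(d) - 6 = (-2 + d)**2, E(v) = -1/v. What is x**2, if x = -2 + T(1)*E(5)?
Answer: 729/100 ≈ 7.2900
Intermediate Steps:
T(d) = 3 + (-2 + d)**2/2
x = -27/10 (x = -2 + (3 + (-2 + 1)**2/2)*(-1/5) = -2 + (3 + (1/2)*(-1)**2)*(-1*1/5) = -2 + (3 + (1/2)*1)*(-1/5) = -2 + (3 + 1/2)*(-1/5) = -2 + (7/2)*(-1/5) = -2 - 7/10 = -27/10 ≈ -2.7000)
x**2 = (-27/10)**2 = 729/100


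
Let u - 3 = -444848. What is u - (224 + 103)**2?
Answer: -551774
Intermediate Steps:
u = -444845 (u = 3 - 444848 = -444845)
u - (224 + 103)**2 = -444845 - (224 + 103)**2 = -444845 - 1*327**2 = -444845 - 1*106929 = -444845 - 106929 = -551774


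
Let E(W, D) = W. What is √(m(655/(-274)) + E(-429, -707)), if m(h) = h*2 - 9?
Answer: I*√8310557/137 ≈ 21.042*I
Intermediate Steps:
m(h) = -9 + 2*h (m(h) = 2*h - 9 = -9 + 2*h)
√(m(655/(-274)) + E(-429, -707)) = √((-9 + 2*(655/(-274))) - 429) = √((-9 + 2*(655*(-1/274))) - 429) = √((-9 + 2*(-655/274)) - 429) = √((-9 - 655/137) - 429) = √(-1888/137 - 429) = √(-60661/137) = I*√8310557/137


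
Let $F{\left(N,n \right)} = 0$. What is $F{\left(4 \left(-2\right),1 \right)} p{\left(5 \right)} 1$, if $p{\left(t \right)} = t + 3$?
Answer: $0$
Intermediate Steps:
$p{\left(t \right)} = 3 + t$
$F{\left(4 \left(-2\right),1 \right)} p{\left(5 \right)} 1 = 0 \left(3 + 5\right) 1 = 0 \cdot 8 \cdot 1 = 0 \cdot 1 = 0$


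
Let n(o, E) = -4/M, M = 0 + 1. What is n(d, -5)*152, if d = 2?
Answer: -608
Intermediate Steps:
M = 1
n(o, E) = -4 (n(o, E) = -4/1 = -4*1 = -4)
n(d, -5)*152 = -4*152 = -608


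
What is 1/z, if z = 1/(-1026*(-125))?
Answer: 128250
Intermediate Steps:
z = 1/128250 ≈ 7.7973e-6
1/z = 1/(1/128250) = 128250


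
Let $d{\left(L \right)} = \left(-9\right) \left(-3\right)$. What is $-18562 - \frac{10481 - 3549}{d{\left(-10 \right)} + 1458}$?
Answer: $- \frac{27571502}{1485} \approx -18567.0$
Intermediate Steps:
$d{\left(L \right)} = 27$
$-18562 - \frac{10481 - 3549}{d{\left(-10 \right)} + 1458} = -18562 - \frac{10481 - 3549}{27 + 1458} = -18562 - \frac{6932}{1485} = - \frac{27571502}{1485}$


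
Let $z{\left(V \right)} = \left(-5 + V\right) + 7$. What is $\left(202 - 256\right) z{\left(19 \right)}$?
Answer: $-1134$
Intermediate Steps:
$z{\left(V \right)} = 2 + V$
$\left(202 - 256\right) z{\left(19 \right)} = \left(202 - 256\right) \left(2 + 19\right) = \left(-54\right) 21 = -1134$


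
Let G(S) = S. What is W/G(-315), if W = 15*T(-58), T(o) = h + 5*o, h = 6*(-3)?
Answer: 44/3 ≈ 14.667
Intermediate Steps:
h = -18
T(o) = -18 + 5*o
W = -4620 (W = 15*(-18 + 5*(-58)) = 15*(-18 - 290) = 15*(-308) = -4620)
W/G(-315) = -4620/(-315) = -4620*(-1/315) = 44/3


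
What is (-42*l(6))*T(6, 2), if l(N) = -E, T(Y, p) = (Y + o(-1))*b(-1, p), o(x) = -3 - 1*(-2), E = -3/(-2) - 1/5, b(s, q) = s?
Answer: -273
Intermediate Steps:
E = 13/10 (E = -3*(-1/2) - 1*1/5 = 3/2 - 1/5 = 13/10 ≈ 1.3000)
o(x) = -1 (o(x) = -3 + 2 = -1)
T(Y, p) = 1 - Y (T(Y, p) = (Y - 1)*(-1) = (-1 + Y)*(-1) = 1 - Y)
l(N) = -13/10 (l(N) = -1*13/10 = -13/10)
(-42*l(6))*T(6, 2) = (-42*(-13/10))*(1 - 1*6) = 273*(1 - 6)/5 = (273/5)*(-5) = -273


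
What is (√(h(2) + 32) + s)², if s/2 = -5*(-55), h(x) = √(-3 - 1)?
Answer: (550 + √2*√(16 + I))² ≈ 3.0876e+5 + 196.0*I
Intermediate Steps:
h(x) = 2*I (h(x) = √(-4) = 2*I)
s = 550 (s = 2*(-5*(-55)) = 2*275 = 550)
(√(h(2) + 32) + s)² = (√(2*I + 32) + 550)² = (√(32 + 2*I) + 550)² = (550 + √(32 + 2*I))²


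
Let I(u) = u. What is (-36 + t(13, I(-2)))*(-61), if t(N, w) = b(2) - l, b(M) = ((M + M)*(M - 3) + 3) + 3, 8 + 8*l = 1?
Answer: 16165/8 ≈ 2020.6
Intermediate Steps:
l = -7/8 (l = -1 + (⅛)*1 = -1 + ⅛ = -7/8 ≈ -0.87500)
b(M) = 6 + 2*M*(-3 + M) (b(M) = ((2*M)*(-3 + M) + 3) + 3 = (2*M*(-3 + M) + 3) + 3 = (3 + 2*M*(-3 + M)) + 3 = 6 + 2*M*(-3 + M))
t(N, w) = 23/8 (t(N, w) = (6 - 6*2 + 2*2²) - 1*(-7/8) = (6 - 12 + 2*4) + 7/8 = (6 - 12 + 8) + 7/8 = 2 + 7/8 = 23/8)
(-36 + t(13, I(-2)))*(-61) = (-36 + 23/8)*(-61) = -265/8*(-61) = 16165/8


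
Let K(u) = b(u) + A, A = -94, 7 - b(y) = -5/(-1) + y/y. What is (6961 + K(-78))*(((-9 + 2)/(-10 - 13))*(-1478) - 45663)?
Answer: -7284166460/23 ≈ -3.1670e+8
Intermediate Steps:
b(y) = 1 (b(y) = 7 - (-5/(-1) + y/y) = 7 - (-5*(-1) + 1) = 7 - (5 + 1) = 7 - 1*6 = 7 - 6 = 1)
K(u) = -93 (K(u) = 1 - 94 = -93)
(6961 + K(-78))*(((-9 + 2)/(-10 - 13))*(-1478) - 45663) = (6961 - 93)*(((-9 + 2)/(-10 - 13))*(-1478) - 45663) = 6868*(-7/(-23)*(-1478) - 45663) = 6868*(-7*(-1/23)*(-1478) - 45663) = 6868*((7/23)*(-1478) - 45663) = 6868*(-10346/23 - 45663) = 6868*(-1060595/23) = -7284166460/23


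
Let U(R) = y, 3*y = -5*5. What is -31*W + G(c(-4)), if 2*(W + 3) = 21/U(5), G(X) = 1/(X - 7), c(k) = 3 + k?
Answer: 26387/200 ≈ 131.94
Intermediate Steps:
y = -25/3 (y = (-5*5)/3 = (⅓)*(-25) = -25/3 ≈ -8.3333)
U(R) = -25/3
G(X) = 1/(-7 + X)
W = -213/50 (W = -3 + (21/(-25/3))/2 = -3 + (21*(-3/25))/2 = -3 + (½)*(-63/25) = -3 - 63/50 = -213/50 ≈ -4.2600)
-31*W + G(c(-4)) = -31*(-213/50) + 1/(-7 + (3 - 4)) = 6603/50 + 1/(-7 - 1) = 6603/50 + 1/(-8) = 6603/50 - ⅛ = 26387/200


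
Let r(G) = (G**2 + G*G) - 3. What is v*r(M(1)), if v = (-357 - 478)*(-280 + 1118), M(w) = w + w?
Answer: -3498650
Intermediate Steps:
M(w) = 2*w
r(G) = -3 + 2*G**2 (r(G) = (G**2 + G**2) - 3 = 2*G**2 - 3 = -3 + 2*G**2)
v = -699730 (v = -835*838 = -699730)
v*r(M(1)) = -699730*(-3 + 2*(2*1)**2) = -699730*(-3 + 2*2**2) = -699730*(-3 + 2*4) = -699730*(-3 + 8) = -699730*5 = -3498650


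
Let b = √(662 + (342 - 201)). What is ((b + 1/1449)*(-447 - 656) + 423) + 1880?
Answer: 3335944/1449 - 1103*√803 ≈ -28954.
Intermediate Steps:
b = √803 (b = √(662 + 141) = √803 ≈ 28.337)
((b + 1/1449)*(-447 - 656) + 423) + 1880 = ((√803 + 1/1449)*(-447 - 656) + 423) + 1880 = ((√803 + 1/1449)*(-1103) + 423) + 1880 = ((1/1449 + √803)*(-1103) + 423) + 1880 = ((-1103/1449 - 1103*√803) + 423) + 1880 = (611824/1449 - 1103*√803) + 1880 = 3335944/1449 - 1103*√803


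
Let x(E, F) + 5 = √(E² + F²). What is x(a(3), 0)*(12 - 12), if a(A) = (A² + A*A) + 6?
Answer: 0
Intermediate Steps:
a(A) = 6 + 2*A² (a(A) = (A² + A²) + 6 = 2*A² + 6 = 6 + 2*A²)
x(E, F) = -5 + √(E² + F²)
x(a(3), 0)*(12 - 12) = (-5 + √((6 + 2*3²)² + 0²))*(12 - 12) = (-5 + √((6 + 2*9)² + 0))*0 = (-5 + √((6 + 18)² + 0))*0 = (-5 + √(24² + 0))*0 = (-5 + √(576 + 0))*0 = (-5 + √576)*0 = (-5 + 24)*0 = 19*0 = 0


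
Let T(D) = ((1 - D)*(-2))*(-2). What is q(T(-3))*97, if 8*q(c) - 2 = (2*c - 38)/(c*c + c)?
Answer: 26093/1088 ≈ 23.983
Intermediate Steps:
T(D) = 4 - 4*D (T(D) = (-2 + 2*D)*(-2) = 4 - 4*D)
q(c) = ¼ + (-38 + 2*c)/(8*(c + c²)) (q(c) = ¼ + ((2*c - 38)/(c*c + c))/8 = ¼ + ((-38 + 2*c)/(c² + c))/8 = ¼ + ((-38 + 2*c)/(c + c²))/8 = ¼ + (-38 + 2*c)/(8*(c + c²)))
q(T(-3))*97 = ((-19 + (4 - 4*(-3))² + 2*(4 - 4*(-3)))/(4*(4 - 4*(-3))*(1 + (4 - 4*(-3)))))*97 = ((-19 + (4 + 12)² + 2*(4 + 12))/(4*(4 + 12)*(1 + (4 + 12))))*97 = ((¼)*(-19 + 16² + 2*16)/(16*(1 + 16)))*97 = ((¼)*(1/16)*(-19 + 256 + 32)/17)*97 = ((¼)*(1/16)*(1/17)*269)*97 = (269/1088)*97 = 26093/1088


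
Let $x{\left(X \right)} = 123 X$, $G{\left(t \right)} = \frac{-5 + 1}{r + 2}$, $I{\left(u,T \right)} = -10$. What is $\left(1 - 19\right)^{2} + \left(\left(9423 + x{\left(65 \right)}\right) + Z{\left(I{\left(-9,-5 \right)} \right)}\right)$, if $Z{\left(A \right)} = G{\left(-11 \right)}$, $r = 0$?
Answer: $17740$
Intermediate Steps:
$G{\left(t \right)} = -2$ ($G{\left(t \right)} = \frac{-5 + 1}{0 + 2} = - \frac{4}{2} = \left(-4\right) \frac{1}{2} = -2$)
$Z{\left(A \right)} = -2$
$\left(1 - 19\right)^{2} + \left(\left(9423 + x{\left(65 \right)}\right) + Z{\left(I{\left(-9,-5 \right)} \right)}\right) = \left(1 - 19\right)^{2} + \left(\left(9423 + 123 \cdot 65\right) - 2\right) = \left(-18\right)^{2} + \left(\left(9423 + 7995\right) - 2\right) = 324 + \left(17418 - 2\right) = 324 + 17416 = 17740$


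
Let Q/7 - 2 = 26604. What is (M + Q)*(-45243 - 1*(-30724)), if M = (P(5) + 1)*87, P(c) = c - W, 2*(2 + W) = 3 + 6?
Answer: -5416937267/2 ≈ -2.7085e+9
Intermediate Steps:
Q = 186242 (Q = 14 + 7*26604 = 14 + 186228 = 186242)
W = 5/2 (W = -2 + (3 + 6)/2 = -2 + (½)*9 = -2 + 9/2 = 5/2 ≈ 2.5000)
P(c) = -5/2 + c (P(c) = c - 1*5/2 = c - 5/2 = -5/2 + c)
M = 609/2 (M = ((-5/2 + 5) + 1)*87 = (5/2 + 1)*87 = (7/2)*87 = 609/2 ≈ 304.50)
(M + Q)*(-45243 - 1*(-30724)) = (609/2 + 186242)*(-45243 - 1*(-30724)) = 373093*(-45243 + 30724)/2 = (373093/2)*(-14519) = -5416937267/2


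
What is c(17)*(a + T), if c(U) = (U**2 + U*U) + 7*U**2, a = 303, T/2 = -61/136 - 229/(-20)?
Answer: 16906653/20 ≈ 8.4533e+5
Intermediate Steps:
T = 7481/340 (T = 2*(-61/136 - 229/(-20)) = 2*(-61*1/136 - 229*(-1/20)) = 2*(-61/136 + 229/20) = 2*(7481/680) = 7481/340 ≈ 22.003)
c(U) = 9*U**2 (c(U) = (U**2 + U**2) + 7*U**2 = 2*U**2 + 7*U**2 = 9*U**2)
c(17)*(a + T) = (9*17**2)*(303 + 7481/340) = (9*289)*(110501/340) = 2601*(110501/340) = 16906653/20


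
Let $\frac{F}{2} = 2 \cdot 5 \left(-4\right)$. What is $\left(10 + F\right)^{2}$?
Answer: $4900$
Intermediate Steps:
$F = -80$ ($F = 2 \cdot 2 \cdot 5 \left(-4\right) = 2 \cdot 10 \left(-4\right) = 2 \left(-40\right) = -80$)
$\left(10 + F\right)^{2} = \left(10 - 80\right)^{2} = \left(-70\right)^{2} = 4900$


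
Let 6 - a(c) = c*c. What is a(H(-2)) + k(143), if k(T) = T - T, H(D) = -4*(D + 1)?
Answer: -10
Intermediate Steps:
H(D) = -4 - 4*D (H(D) = -4*(1 + D) = -4 - 4*D)
a(c) = 6 - c² (a(c) = 6 - c*c = 6 - c²)
k(T) = 0
a(H(-2)) + k(143) = (6 - (-4 - 4*(-2))²) + 0 = (6 - (-4 + 8)²) + 0 = (6 - 1*4²) + 0 = (6 - 1*16) + 0 = (6 - 16) + 0 = -10 + 0 = -10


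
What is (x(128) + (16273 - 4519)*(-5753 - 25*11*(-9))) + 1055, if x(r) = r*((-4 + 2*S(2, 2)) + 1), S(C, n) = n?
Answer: -38528429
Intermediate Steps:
x(r) = r (x(r) = r*((-4 + 2*2) + 1) = r*((-4 + 4) + 1) = r*(0 + 1) = r*1 = r)
(x(128) + (16273 - 4519)*(-5753 - 25*11*(-9))) + 1055 = (128 + (16273 - 4519)*(-5753 - 25*11*(-9))) + 1055 = (128 + 11754*(-5753 - 275*(-9))) + 1055 = (128 + 11754*(-5753 + 2475)) + 1055 = (128 + 11754*(-3278)) + 1055 = (128 - 38529612) + 1055 = -38529484 + 1055 = -38528429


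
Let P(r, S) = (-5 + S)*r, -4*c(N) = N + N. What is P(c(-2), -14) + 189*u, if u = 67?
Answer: 12644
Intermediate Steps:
c(N) = -N/2 (c(N) = -(N + N)/4 = -N/2)
P(r, S) = r*(-5 + S)
P(c(-2), -14) + 189*u = (-½*(-2))*(-5 - 14) + 189*67 = 1*(-19) + 12663 = -19 + 12663 = 12644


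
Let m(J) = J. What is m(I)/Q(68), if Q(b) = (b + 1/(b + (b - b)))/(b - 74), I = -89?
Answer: 36312/4625 ≈ 7.8512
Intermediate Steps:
Q(b) = (b + 1/b)/(-74 + b) (Q(b) = (b + 1/(b + 0))/(-74 + b) = (b + 1/b)/(-74 + b))
m(I)/Q(68) = -89*68*(-74 + 68)/(1 + 68²) = -89*(-408/(1 + 4624)) = -89/((1/68)*(-⅙)*4625) = -89/(-4625/408) = -89*(-408/4625) = 36312/4625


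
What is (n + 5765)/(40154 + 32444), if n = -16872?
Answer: -11107/72598 ≈ -0.15299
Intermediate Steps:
(n + 5765)/(40154 + 32444) = (-16872 + 5765)/(40154 + 32444) = -11107/72598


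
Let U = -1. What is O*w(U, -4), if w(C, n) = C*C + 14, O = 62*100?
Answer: 93000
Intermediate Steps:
O = 6200
w(C, n) = 14 + C**2 (w(C, n) = C**2 + 14 = 14 + C**2)
O*w(U, -4) = 6200*(14 + (-1)**2) = 6200*(14 + 1) = 6200*15 = 93000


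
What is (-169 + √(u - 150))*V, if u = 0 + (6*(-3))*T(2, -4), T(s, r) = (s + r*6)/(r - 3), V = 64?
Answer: -10816 + 64*I*√10122/7 ≈ -10816.0 + 919.85*I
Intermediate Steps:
T(s, r) = (s + 6*r)/(-3 + r)
u = -396/7 (u = 0 + (6*(-3))*((2 + 6*(-4))/(-3 - 4)) = 0 - 18*(2 - 24)/(-7) = 0 - (-18)*(-22)/7 = 0 - 18*22/7 = 0 - 396/7 = -396/7 ≈ -56.571)
(-169 + √(u - 150))*V = (-169 + √(-396/7 - 150))*64 = (-169 + √(-1446/7))*64 = (-169 + I*√10122/7)*64 = -10816 + 64*I*√10122/7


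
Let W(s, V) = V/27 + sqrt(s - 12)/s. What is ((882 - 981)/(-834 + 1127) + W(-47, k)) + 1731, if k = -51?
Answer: 4558775/2637 - I*sqrt(59)/47 ≈ 1728.8 - 0.16343*I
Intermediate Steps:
W(s, V) = V/27 + sqrt(-12 + s)/s (W(s, V) = V*(1/27) + sqrt(-12 + s)/s = V/27 + sqrt(-12 + s)/s)
((882 - 981)/(-834 + 1127) + W(-47, k)) + 1731 = ((882 - 981)/(-834 + 1127) + ((1/27)*(-51) + sqrt(-12 - 47)/(-47))) + 1731 = (-99/293 + (-17/9 - I*sqrt(59)/47)) + 1731 = (-5872/2637 - I*sqrt(59)/47) + 1731 = 4558775/2637 - I*sqrt(59)/47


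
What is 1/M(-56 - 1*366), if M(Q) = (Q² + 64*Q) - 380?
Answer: 1/150696 ≈ 6.6359e-6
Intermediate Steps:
M(Q) = -380 + Q² + 64*Q
1/M(-56 - 1*366) = 1/(-380 + (-56 - 1*366)² + 64*(-56 - 1*366)) = 1/(-380 + (-56 - 366)² + 64*(-56 - 366)) = 1/(-380 + (-422)² + 64*(-422)) = 1/(-380 + 178084 - 27008) = 1/150696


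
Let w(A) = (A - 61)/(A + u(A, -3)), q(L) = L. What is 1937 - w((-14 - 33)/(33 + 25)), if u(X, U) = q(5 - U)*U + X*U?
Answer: 2510641/1298 ≈ 1934.2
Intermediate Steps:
u(X, U) = U*X + U*(5 - U) (u(X, U) = (5 - U)*U + X*U = U*(5 - U) + U*X = U*X + U*(5 - U))
w(A) = (-61 + A)/(-24 - 2*A) (w(A) = (A - 61)/(A - 3*(5 + A - 1*(-3))) = (-61 + A)/(A - 3*(5 + A + 3)) = (-61 + A)/(A - 3*(8 + A)) = (-61 + A)/(A + (-24 - 3*A)) = (-61 + A)/(-24 - 2*A))
1937 - w((-14 - 33)/(33 + 25)) = 1937 - (61 - (-14 - 33)/(33 + 25))/(2*(12 + (-14 - 33)/(33 + 25))) = 1937 - (61 - (-47)/58)/(2*(12 - 47/58)) = 1937 - (61 - (-47)/58)/(2*(12 - 47*1/58)) = 1937 - (61 - 1*(-47/58))/(2*(12 - 47/58)) = 1937 - (61 + 47/58)/(2*649/58) = 1937 - 58*3585/(2*649*58) = 1937 - 1*3585/1298 = 1937 - 3585/1298 = 2510641/1298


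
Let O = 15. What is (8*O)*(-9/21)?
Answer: -360/7 ≈ -51.429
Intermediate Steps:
(8*O)*(-9/21) = (8*15)*(-9/21) = 120*(-9*1/21) = 120*(-3/7) = -360/7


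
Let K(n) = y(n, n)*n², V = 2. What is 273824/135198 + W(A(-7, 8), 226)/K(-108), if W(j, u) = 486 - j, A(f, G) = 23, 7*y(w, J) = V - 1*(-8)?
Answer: 1798722671/876083040 ≈ 2.0531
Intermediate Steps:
y(w, J) = 10/7 (y(w, J) = (2 - 1*(-8))/7 = (2 + 8)/7 = (⅐)*10 = 10/7)
K(n) = 10*n²/7
273824/135198 + W(A(-7, 8), 226)/K(-108) = 273824/135198 + (486 - 1*23)/(((10/7)*(-108)²)) = 273824*(1/135198) + (486 - 23)/(((10/7)*11664)) = 136912/67599 + 463/(116640/7) = 136912/67599 + 463*(7/116640) = 136912/67599 + 3241/116640 = 1798722671/876083040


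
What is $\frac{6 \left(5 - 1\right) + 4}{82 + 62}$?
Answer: $\frac{7}{36} \approx 0.19444$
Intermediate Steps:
$\frac{6 \left(5 - 1\right) + 4}{82 + 62} = \frac{6 \cdot 4 + 4}{144} = \left(24 + 4\right) \frac{1}{144} = 28 \cdot \frac{1}{144} = \frac{7}{36}$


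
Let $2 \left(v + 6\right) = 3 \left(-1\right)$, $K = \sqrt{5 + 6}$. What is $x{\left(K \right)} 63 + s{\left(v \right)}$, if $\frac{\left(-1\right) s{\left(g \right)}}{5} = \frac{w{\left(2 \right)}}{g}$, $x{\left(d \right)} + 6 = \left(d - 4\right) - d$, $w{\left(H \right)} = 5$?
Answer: $- \frac{1880}{3} \approx -626.67$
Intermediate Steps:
$K = \sqrt{11} \approx 3.3166$
$x{\left(d \right)} = -10$ ($x{\left(d \right)} = -6 + \left(\left(d - 4\right) - d\right) = -6 + \left(\left(-4 + d\right) - d\right) = -6 - 4 = -10$)
$v = - \frac{15}{2}$ ($v = -6 + \frac{3 \left(-1\right)}{2} = -6 + \frac{1}{2} \left(-3\right) = -6 - \frac{3}{2} = - \frac{15}{2} \approx -7.5$)
$s{\left(g \right)} = - \frac{25}{g}$ ($s{\left(g \right)} = - 5 \frac{5}{g} = - \frac{25}{g}$)
$x{\left(K \right)} 63 + s{\left(v \right)} = \left(-10\right) 63 - \frac{25}{- \frac{15}{2}} = -630 - - \frac{10}{3} = -630 + \frac{10}{3} = - \frac{1880}{3}$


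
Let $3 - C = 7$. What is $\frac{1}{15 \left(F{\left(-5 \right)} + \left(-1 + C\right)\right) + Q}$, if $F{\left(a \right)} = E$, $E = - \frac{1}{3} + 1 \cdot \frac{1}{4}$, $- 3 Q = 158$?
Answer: $- \frac{12}{1547} \approx -0.0077569$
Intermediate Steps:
$Q = - \frac{158}{3}$ ($Q = \left(- \frac{1}{3}\right) 158 = - \frac{158}{3} \approx -52.667$)
$C = -4$ ($C = 3 - 7 = -4$)
$E = - \frac{1}{12}$ ($E = \left(-1\right) \frac{1}{3} + 1 \cdot \frac{1}{4} = - \frac{1}{3} + \frac{1}{4} = - \frac{1}{12} \approx -0.083333$)
$F{\left(a \right)} = - \frac{1}{12}$
$\frac{1}{15 \left(F{\left(-5 \right)} + \left(-1 + C\right)\right) + Q} = \frac{1}{15 \left(- \frac{1}{12} - 5\right) - \frac{158}{3}} = \frac{1}{15 \left(- \frac{61}{12}\right) - \frac{158}{3}} = \frac{1}{- \frac{305}{4} - \frac{158}{3}} = \frac{1}{- \frac{1547}{12}} = - \frac{12}{1547}$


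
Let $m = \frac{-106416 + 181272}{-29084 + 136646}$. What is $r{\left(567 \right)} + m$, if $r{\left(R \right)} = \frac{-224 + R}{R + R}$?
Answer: $\frac{2899535}{2904174} \approx 0.9984$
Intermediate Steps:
$r{\left(R \right)} = \frac{-224 + R}{2 R}$
$m = \frac{12476}{17927}$ ($m = \frac{74856}{107562} = 74856 \cdot \frac{1}{107562} = \frac{12476}{17927} \approx 0.69593$)
$r{\left(567 \right)} + m = \frac{-224 + 567}{2 \cdot 567} + \frac{12476}{17927} = \frac{1}{2} \cdot \frac{1}{567} \cdot 343 + \frac{12476}{17927} = \frac{49}{162} + \frac{12476}{17927} = \frac{2899535}{2904174}$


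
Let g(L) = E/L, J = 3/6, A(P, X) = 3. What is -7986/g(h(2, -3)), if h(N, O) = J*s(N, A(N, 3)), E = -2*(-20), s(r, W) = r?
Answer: -3993/20 ≈ -199.65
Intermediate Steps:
J = ½ (J = 3*(⅙) = ½ ≈ 0.50000)
E = 40
h(N, O) = N/2
g(L) = 40/L
-7986/g(h(2, -3)) = -7986/(40/(((½)*2))) = -7986/(40/1) = -7986/(40*1) = -7986/40 = -7986*1/40 = -3993/20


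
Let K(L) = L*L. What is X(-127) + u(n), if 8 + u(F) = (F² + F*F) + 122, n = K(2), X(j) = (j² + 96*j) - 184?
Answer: 3899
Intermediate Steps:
X(j) = -184 + j² + 96*j
K(L) = L²
n = 4 (n = 2² = 4)
u(F) = 114 + 2*F² (u(F) = -8 + ((F² + F*F) + 122) = -8 + ((F² + F²) + 122) = -8 + (2*F² + 122) = -8 + (122 + 2*F²) = 114 + 2*F²)
X(-127) + u(n) = (-184 + (-127)² + 96*(-127)) + (114 + 2*4²) = (-184 + 16129 - 12192) + (114 + 2*16) = 3753 + (114 + 32) = 3753 + 146 = 3899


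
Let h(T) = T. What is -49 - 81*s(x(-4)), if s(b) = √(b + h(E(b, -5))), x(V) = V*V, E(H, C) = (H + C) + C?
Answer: -49 - 81*√22 ≈ -428.92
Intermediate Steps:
E(H, C) = H + 2*C (E(H, C) = (C + H) + C = H + 2*C)
x(V) = V²
s(b) = √(-10 + 2*b) (s(b) = √(b + (b + 2*(-5))) = √(b + (b - 10)) = √(b + (-10 + b)) = √(-10 + 2*b))
-49 - 81*s(x(-4)) = -49 - 81*√(-10 + 2*(-4)²) = -49 - 81*√(-10 + 2*16) = -49 - 81*√(-10 + 32) = -49 - 81*√22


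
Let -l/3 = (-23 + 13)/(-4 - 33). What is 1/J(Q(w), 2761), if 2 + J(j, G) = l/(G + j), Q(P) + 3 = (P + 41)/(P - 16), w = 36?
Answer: -2043769/4088138 ≈ -0.49993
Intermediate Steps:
l = -30/37 (l = -3*(-23 + 13)/(-4 - 33) = -(-30)/(-37) = -(-30)*(-1)/37 = -3*10/37 = -30/37 ≈ -0.81081)
Q(P) = -3 + (41 + P)/(-16 + P) (Q(P) = -3 + (P + 41)/(P - 16) = -3 + (41 + P)/(-16 + P))
J(j, G) = -2 - 30/(37*(G + j)) (J(j, G) = -2 - 30/37/(G + j) = -2 - 30/(37*(G + j)))
1/J(Q(w), 2761) = 1/((-30/37 - 2*2761 - 2*(89 - 2*36)/(-16 + 36))/(2761 + (89 - 2*36)/(-16 + 36))) = 1/((-30/37 - 5522 - 2*(89 - 72)/20)/(2761 + (89 - 72)/20)) = 1/((-30/37 - 5522 - 17/10)/(2761 + (1/20)*17)) = 1/((-30/37 - 5522 - 2*17/20)/(2761 + 17/20)) = 1/((-30/37 - 5522 - 17/10)/(55237/20)) = 1/((20/55237)*(-2044069/370)) = 1/(-4088138/2043769) = -2043769/4088138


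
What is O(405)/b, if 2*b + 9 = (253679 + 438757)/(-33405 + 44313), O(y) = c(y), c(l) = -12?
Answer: -10908/24761 ≈ -0.44053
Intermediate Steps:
O(y) = -12
b = 24761/909 (b = -9/2 + ((253679 + 438757)/(-33405 + 44313))/2 = -9/2 + (692436/10908)/2 = -9/2 + (692436*(1/10908))/2 = -9/2 + (1/2)*(57703/909) = -9/2 + 57703/1818 = 24761/909 ≈ 27.240)
O(405)/b = -12/24761/909 = -12*909/24761 = -10908/24761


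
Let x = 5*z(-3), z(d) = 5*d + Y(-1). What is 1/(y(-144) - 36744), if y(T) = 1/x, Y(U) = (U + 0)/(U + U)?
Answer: -145/5327882 ≈ -2.7215e-5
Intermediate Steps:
Y(U) = ½ (Y(U) = U/((2*U)) = U*(1/(2*U)) = ½)
z(d) = ½ + 5*d (z(d) = 5*d + ½ = ½ + 5*d)
x = -145/2 (x = 5*(½ + 5*(-3)) = 5*(½ - 15) = 5*(-29/2) = -145/2 ≈ -72.500)
y(T) = -2/145 (y(T) = 1/(-145/2) = -2/145)
1/(y(-144) - 36744) = 1/(-2/145 - 36744) = 1/(-5327882/145) = -145/5327882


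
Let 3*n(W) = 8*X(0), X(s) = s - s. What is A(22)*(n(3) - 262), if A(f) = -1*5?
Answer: 1310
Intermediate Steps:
A(f) = -5
X(s) = 0
n(W) = 0 (n(W) = (8*0)/3 = (⅓)*0 = 0)
A(22)*(n(3) - 262) = -5*(0 - 262) = -5*(-262) = 1310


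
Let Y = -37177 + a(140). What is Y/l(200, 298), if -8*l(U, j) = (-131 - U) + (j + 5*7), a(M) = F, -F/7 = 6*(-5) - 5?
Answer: 147728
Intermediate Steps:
F = 245 (F = -7*(6*(-5) - 5) = -7*(-30 - 5) = -7*(-35) = 245)
a(M) = 245
l(U, j) = 12 - j/8 + U/8 (l(U, j) = -((-131 - U) + (j + 5*7))/8 = -((-131 - U) + (j + 35))/8 = -((-131 - U) + (35 + j))/8 = -(-96 + j - U)/8 = 12 - j/8 + U/8)
Y = -36932 (Y = -37177 + 245 = -36932)
Y/l(200, 298) = -36932/(12 - ⅛*298 + (⅛)*200) = -36932/(12 - 149/4 + 25) = -36932/(-¼) = -36932*(-4) = 147728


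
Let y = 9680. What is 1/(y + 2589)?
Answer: 1/12269 ≈ 8.1506e-5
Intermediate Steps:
1/(y + 2589) = 1/(9680 + 2589) = 1/12269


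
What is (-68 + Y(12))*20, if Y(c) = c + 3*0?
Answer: -1120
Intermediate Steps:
Y(c) = c (Y(c) = c + 0 = c)
(-68 + Y(12))*20 = (-68 + 12)*20 = -56*20 = -1120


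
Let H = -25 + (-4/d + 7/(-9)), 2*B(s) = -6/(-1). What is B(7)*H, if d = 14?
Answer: -1642/21 ≈ -78.190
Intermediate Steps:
B(s) = 3 (B(s) = (-6/(-1))/2 = (-6*(-1))/2 = (½)*6 = 3)
H = -1642/63 (H = -25 + (-4/14 + 7/(-9)) = -25 + (-4*1/14 + 7*(-⅑)) = -25 + (-2/7 - 7/9) = -25 - 67/63 = -1642/63 ≈ -26.063)
B(7)*H = 3*(-1642/63) = -1642/21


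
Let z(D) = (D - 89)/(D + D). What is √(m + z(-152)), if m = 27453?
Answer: √158573107/76 ≈ 165.69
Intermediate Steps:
z(D) = (-89 + D)/(2*D) (z(D) = (-89 + D)/((2*D)) = (-89 + D)*(1/(2*D)) = (-89 + D)/(2*D))
√(m + z(-152)) = √(27453 + (½)*(-89 - 152)/(-152)) = √(27453 + (½)*(-1/152)*(-241)) = √(27453 + 241/304) = √(8345953/304) = √158573107/76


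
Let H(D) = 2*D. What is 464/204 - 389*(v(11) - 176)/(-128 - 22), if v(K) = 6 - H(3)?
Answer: -579044/1275 ≈ -454.15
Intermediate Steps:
v(K) = 0 (v(K) = 6 - 2*3 = 6 - 1*6 = 6 - 6 = 0)
464/204 - 389*(v(11) - 176)/(-128 - 22) = 464/204 - 389*(0 - 176)/(-128 - 22) = 464*(1/204) - (-68464)/(-150) = 116/51 - (-68464)*(-1)/150 = 116/51 - 389*88/75 = 116/51 - 34232/75 = -579044/1275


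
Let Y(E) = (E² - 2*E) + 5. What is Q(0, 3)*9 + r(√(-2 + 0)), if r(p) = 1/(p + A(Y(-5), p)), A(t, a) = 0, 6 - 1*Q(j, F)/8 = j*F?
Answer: 432 - I*√2/2 ≈ 432.0 - 0.70711*I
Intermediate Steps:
Y(E) = 5 + E² - 2*E
Q(j, F) = 48 - 8*F*j (Q(j, F) = 48 - 8*j*F = 48 - 8*F*j)
r(p) = 1/p (r(p) = 1/(p + 0) = 1/p)
Q(0, 3)*9 + r(√(-2 + 0)) = (48 - 8*3*0)*9 + 1/(√(-2 + 0)) = (48 + 0)*9 + 1/(√(-2)) = 48*9 + 1/(I*√2) = 432 - I*√2/2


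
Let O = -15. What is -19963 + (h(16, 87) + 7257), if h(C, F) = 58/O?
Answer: -190648/15 ≈ -12710.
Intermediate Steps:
h(C, F) = -58/15 (h(C, F) = 58/(-15) = 58*(-1/15) = -58/15)
-19963 + (h(16, 87) + 7257) = -19963 + (-58/15 + 7257) = -19963 + 108797/15 = -190648/15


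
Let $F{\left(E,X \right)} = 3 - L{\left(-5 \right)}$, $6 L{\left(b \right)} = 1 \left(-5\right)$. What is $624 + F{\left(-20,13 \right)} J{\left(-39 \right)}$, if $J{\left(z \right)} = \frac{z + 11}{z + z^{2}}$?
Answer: $\frac{1386991}{2223} \approx 623.93$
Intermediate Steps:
$L{\left(b \right)} = - \frac{5}{6}$ ($L{\left(b \right)} = \frac{1 \left(-5\right)}{6} = \frac{1}{6} \left(-5\right) = - \frac{5}{6}$)
$J{\left(z \right)} = \frac{11 + z}{z + z^{2}}$
$F{\left(E,X \right)} = \frac{23}{6}$ ($F{\left(E,X \right)} = 3 - - \frac{5}{6} = 3 + \frac{5}{6} = \frac{23}{6}$)
$624 + F{\left(-20,13 \right)} J{\left(-39 \right)} = 624 + \frac{23 \frac{11 - 39}{\left(-39\right) \left(1 - 39\right)}}{6} = 624 + \frac{23 \left(\left(- \frac{1}{39}\right) \frac{1}{-38} \left(-28\right)\right)}{6} = 624 + \frac{23 \left(\left(- \frac{1}{39}\right) \left(- \frac{1}{38}\right) \left(-28\right)\right)}{6} = 624 + \frac{23}{6} \left(- \frac{14}{741}\right) = 624 - \frac{161}{2223} = \frac{1386991}{2223}$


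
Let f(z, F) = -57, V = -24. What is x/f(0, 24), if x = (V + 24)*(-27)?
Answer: 0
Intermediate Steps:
x = 0 (x = (-24 + 24)*(-27) = 0*(-27) = 0)
x/f(0, 24) = 0/(-57) = 0*(-1/57) = 0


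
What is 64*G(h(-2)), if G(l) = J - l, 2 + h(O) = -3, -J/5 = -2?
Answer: 960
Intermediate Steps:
J = 10 (J = -5*(-2) = 10)
h(O) = -5 (h(O) = -2 - 3 = -5)
G(l) = 10 - l
64*G(h(-2)) = 64*(10 - 1*(-5)) = 64*(10 + 5) = 64*15 = 960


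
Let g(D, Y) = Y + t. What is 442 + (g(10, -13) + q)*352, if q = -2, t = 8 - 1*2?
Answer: -2726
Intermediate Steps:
t = 6 (t = 8 - 2 = 6)
g(D, Y) = 6 + Y (g(D, Y) = Y + 6 = 6 + Y)
442 + (g(10, -13) + q)*352 = 442 + ((6 - 13) - 2)*352 = 442 + (-7 - 2)*352 = 442 - 9*352 = 442 - 3168 = -2726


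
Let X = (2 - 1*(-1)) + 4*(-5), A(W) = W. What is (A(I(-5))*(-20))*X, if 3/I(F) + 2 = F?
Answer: -1020/7 ≈ -145.71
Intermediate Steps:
I(F) = 3/(-2 + F)
X = -17 (X = (2 + 1) - 20 = 3 - 20 = -17)
(A(I(-5))*(-20))*X = ((3/(-2 - 5))*(-20))*(-17) = ((3/(-7))*(-20))*(-17) = ((3*(-1/7))*(-20))*(-17) = -3/7*(-20)*(-17) = (60/7)*(-17) = -1020/7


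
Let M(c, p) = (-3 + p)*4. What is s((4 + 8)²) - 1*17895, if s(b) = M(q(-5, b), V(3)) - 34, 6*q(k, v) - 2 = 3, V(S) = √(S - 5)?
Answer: -17941 + 4*I*√2 ≈ -17941.0 + 5.6569*I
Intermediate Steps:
V(S) = √(-5 + S)
q(k, v) = ⅚ (q(k, v) = ⅓ + (⅙)*3 = ⅓ + ½ = ⅚)
M(c, p) = -12 + 4*p
s(b) = -46 + 4*I*√2 (s(b) = (-12 + 4*√(-5 + 3)) - 34 = (-12 + 4*√(-2)) - 34 = (-12 + 4*(I*√2)) - 34 = (-12 + 4*I*√2) - 34 = -46 + 4*I*√2)
s((4 + 8)²) - 1*17895 = (-46 + 4*I*√2) - 1*17895 = (-46 + 4*I*√2) - 17895 = -17941 + 4*I*√2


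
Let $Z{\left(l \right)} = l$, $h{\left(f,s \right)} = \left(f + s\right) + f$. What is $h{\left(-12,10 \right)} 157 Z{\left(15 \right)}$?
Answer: $-32970$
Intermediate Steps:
$h{\left(f,s \right)} = s + 2 f$
$h{\left(-12,10 \right)} 157 Z{\left(15 \right)} = \left(10 + 2 \left(-12\right)\right) 157 \cdot 15 = \left(10 - 24\right) 157 \cdot 15 = \left(-14\right) 157 \cdot 15 = \left(-2198\right) 15 = -32970$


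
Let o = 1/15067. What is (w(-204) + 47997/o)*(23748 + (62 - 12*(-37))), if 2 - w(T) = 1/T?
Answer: 1789058029972435/102 ≈ 1.7540e+13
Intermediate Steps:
w(T) = 2 - 1/T
o = 1/15067 ≈ 6.6370e-5
(w(-204) + 47997/o)*(23748 + (62 - 12*(-37))) = ((2 - 1/(-204)) + 47997/(1/15067))*(23748 + (62 - 12*(-37))) = ((2 - 1*(-1/204)) + 47997*15067)*(23748 + (62 + 444)) = ((2 + 1/204) + 723170799)*(23748 + 506) = (409/204 + 723170799)*24254 = (147526843405/204)*24254 = 1789058029972435/102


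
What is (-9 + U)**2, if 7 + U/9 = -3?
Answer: 9801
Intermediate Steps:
U = -90 (U = -63 + 9*(-3) = -63 - 27 = -90)
(-9 + U)**2 = (-9 - 90)**2 = (-99)**2 = 9801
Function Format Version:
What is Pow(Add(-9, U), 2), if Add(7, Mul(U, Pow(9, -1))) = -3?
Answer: 9801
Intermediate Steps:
U = -90 (U = Add(-63, Mul(9, -3)) = Add(-63, -27) = -90)
Pow(Add(-9, U), 2) = Pow(Add(-9, -90), 2) = Pow(-99, 2) = 9801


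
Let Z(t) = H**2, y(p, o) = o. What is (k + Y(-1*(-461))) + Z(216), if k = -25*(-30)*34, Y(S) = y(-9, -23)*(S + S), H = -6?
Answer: 4330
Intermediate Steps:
Y(S) = -46*S (Y(S) = -23*(S + S) = -46*S)
k = 25500 (k = 750*34 = 25500)
Z(t) = 36 (Z(t) = (-6)**2 = 36)
(k + Y(-1*(-461))) + Z(216) = (25500 - (-46)*(-461)) + 36 = (25500 - 46*461) + 36 = (25500 - 21206) + 36 = 4294 + 36 = 4330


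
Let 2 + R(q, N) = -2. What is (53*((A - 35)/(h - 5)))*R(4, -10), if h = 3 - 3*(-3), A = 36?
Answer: -212/7 ≈ -30.286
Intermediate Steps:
R(q, N) = -4 (R(q, N) = -2 - 2 = -4)
h = 12 (h = 3 + 9 = 12)
(53*((A - 35)/(h - 5)))*R(4, -10) = (53*((36 - 35)/(12 - 5)))*(-4) = (53*(1/7))*(-4) = (53*(1*(⅐)))*(-4) = (53*(⅐))*(-4) = (53/7)*(-4) = -212/7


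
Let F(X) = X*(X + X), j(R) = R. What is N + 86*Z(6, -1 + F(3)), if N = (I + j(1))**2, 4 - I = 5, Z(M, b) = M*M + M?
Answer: 3612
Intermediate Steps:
F(X) = 2*X**2 (F(X) = X*(2*X) = 2*X**2)
Z(M, b) = M + M**2 (Z(M, b) = M**2 + M = M + M**2)
I = -1 (I = 4 - 1*5 = 4 - 5 = -1)
N = 0 (N = (-1 + 1)**2 = 0**2 = 0)
N + 86*Z(6, -1 + F(3)) = 0 + 86*(6*(1 + 6)) = 0 + 86*(6*7) = 0 + 86*42 = 0 + 3612 = 3612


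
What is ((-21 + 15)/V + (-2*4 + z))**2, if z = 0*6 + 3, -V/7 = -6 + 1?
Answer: 32761/1225 ≈ 26.744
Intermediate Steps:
V = 35 (V = -7*(-6 + 1) = -7*(-5) = 35)
z = 3 (z = 0 + 3 = 3)
((-21 + 15)/V + (-2*4 + z))**2 = ((-21 + 15)/35 + (-2*4 + 3))**2 = (-6*1/35 + (-8 + 3))**2 = (-6/35 - 5)**2 = (-181/35)**2 = 32761/1225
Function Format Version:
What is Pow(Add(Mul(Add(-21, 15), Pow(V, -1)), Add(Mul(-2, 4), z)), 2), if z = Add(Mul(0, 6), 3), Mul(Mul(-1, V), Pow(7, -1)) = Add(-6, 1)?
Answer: Rational(32761, 1225) ≈ 26.744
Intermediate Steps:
V = 35 (V = Mul(-7, Add(-6, 1)) = Mul(-7, -5) = 35)
z = 3 (z = Add(0, 3) = 3)
Pow(Add(Mul(Add(-21, 15), Pow(V, -1)), Add(Mul(-2, 4), z)), 2) = Pow(Add(Mul(Add(-21, 15), Pow(35, -1)), Add(Mul(-2, 4), 3)), 2) = Pow(Add(Mul(-6, Rational(1, 35)), Add(-8, 3)), 2) = Pow(Add(Rational(-6, 35), -5), 2) = Pow(Rational(-181, 35), 2) = Rational(32761, 1225)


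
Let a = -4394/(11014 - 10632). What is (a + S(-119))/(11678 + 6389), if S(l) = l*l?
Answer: 2702554/3450797 ≈ 0.78317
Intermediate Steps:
S(l) = l²
a = -2197/191 (a = -4394/382 = -4394*1/382 = -2197/191 ≈ -11.503)
(a + S(-119))/(11678 + 6389) = (-2197/191 + (-119)²)/(11678 + 6389) = (-2197/191 + 14161)/18067 = (2702554/191)*(1/18067) = 2702554/3450797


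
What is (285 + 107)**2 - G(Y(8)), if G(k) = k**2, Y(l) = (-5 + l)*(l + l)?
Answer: 151360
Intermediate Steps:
Y(l) = 2*l*(-5 + l) (Y(l) = (-5 + l)*(2*l) = 2*l*(-5 + l))
(285 + 107)**2 - G(Y(8)) = (285 + 107)**2 - (2*8*(-5 + 8))**2 = 392**2 - (2*8*3)**2 = 153664 - 1*48**2 = 153664 - 1*2304 = 153664 - 2304 = 151360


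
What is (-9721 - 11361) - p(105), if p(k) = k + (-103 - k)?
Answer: -20979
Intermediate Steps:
p(k) = -103
(-9721 - 11361) - p(105) = (-9721 - 11361) - 1*(-103) = -21082 + 103 = -20979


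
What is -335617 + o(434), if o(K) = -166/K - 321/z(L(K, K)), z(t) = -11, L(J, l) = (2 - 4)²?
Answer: -801049035/2387 ≈ -3.3559e+5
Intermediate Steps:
L(J, l) = 4 (L(J, l) = (-2)² = 4)
o(K) = 321/11 - 166/K (o(K) = -166/K - 321/(-11) = -166/K - 321*(-1/11) = -166/K + 321/11 = 321/11 - 166/K)
-335617 + o(434) = -335617 + (321/11 - 166/434) = -335617 + (321/11 - 166*1/434) = -335617 + (321/11 - 83/217) = -335617 + 68744/2387 = -801049035/2387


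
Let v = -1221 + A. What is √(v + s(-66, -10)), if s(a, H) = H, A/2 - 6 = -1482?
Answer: I*√4183 ≈ 64.676*I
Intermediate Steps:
A = -2952 (A = 12 + 2*(-1482) = 12 - 2964 = -2952)
v = -4173 (v = -1221 - 2952 = -4173)
√(v + s(-66, -10)) = √(-4173 - 10) = √(-4183) = I*√4183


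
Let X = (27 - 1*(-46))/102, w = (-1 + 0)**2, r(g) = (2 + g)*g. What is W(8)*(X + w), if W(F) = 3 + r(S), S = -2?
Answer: 175/34 ≈ 5.1471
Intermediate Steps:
r(g) = g*(2 + g)
w = 1 (w = (-1)**2 = 1)
W(F) = 3 (W(F) = 3 - 2*(2 - 2) = 3 - 2*0 = 3 + 0 = 3)
X = 73/102 (X = (27 + 46)*(1/102) = 73*(1/102) = 73/102 ≈ 0.71569)
W(8)*(X + w) = 3*(73/102 + 1) = 3*(175/102) = 175/34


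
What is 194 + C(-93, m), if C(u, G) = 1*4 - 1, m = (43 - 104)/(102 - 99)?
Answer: 197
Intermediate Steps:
m = -61/3 ≈ -20.333
C(u, G) = 3 (C(u, G) = 4 - 1 = 3)
194 + C(-93, m) = 194 + 3 = 197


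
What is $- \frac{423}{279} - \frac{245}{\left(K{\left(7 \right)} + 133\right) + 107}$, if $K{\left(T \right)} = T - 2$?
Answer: $- \frac{78}{31} \approx -2.5161$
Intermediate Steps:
$K{\left(T \right)} = -2 + T$
$- \frac{423}{279} - \frac{245}{\left(K{\left(7 \right)} + 133\right) + 107} = - \frac{423}{279} - \frac{245}{\left(\left(-2 + 7\right) + 133\right) + 107} = \left(-423\right) \frac{1}{279} - \frac{245}{\left(5 + 133\right) + 107} = - \frac{47}{31} - \frac{245}{138 + 107} = - \frac{47}{31} - \frac{245}{245} = - \frac{47}{31} - 1 = - \frac{78}{31}$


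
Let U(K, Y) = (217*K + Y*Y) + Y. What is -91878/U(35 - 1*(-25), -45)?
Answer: -15313/2500 ≈ -6.1252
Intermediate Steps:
U(K, Y) = Y + Y**2 + 217*K (U(K, Y) = (217*K + Y**2) + Y = (Y**2 + 217*K) + Y = Y + Y**2 + 217*K)
-91878/U(35 - 1*(-25), -45) = -91878/(-45 + (-45)**2 + 217*(35 - 1*(-25))) = -91878/(-45 + 2025 + 217*(35 + 25)) = -91878/(-45 + 2025 + 217*60) = -91878/(-45 + 2025 + 13020) = -91878/15000 = -91878*1/15000 = -15313/2500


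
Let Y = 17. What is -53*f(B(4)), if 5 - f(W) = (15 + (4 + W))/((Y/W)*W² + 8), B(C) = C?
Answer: -18921/76 ≈ -248.96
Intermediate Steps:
f(W) = 5 - (19 + W)/(8 + 17*W) (f(W) = 5 - (15 + (4 + W))/((17/W)*W² + 8) = 5 - (19 + W)/(17*W + 8) = 5 - (19 + W)/(8 + 17*W))
-53*f(B(4)) = -1113*(1 + 4*4)/(8 + 17*4) = -1113*(1 + 16)/(8 + 68) = -1113*17/76 = -53*357/76 = -18921/76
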